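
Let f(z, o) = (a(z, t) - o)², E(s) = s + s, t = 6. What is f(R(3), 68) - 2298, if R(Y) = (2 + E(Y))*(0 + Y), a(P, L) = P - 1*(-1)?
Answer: -449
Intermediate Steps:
E(s) = 2*s
a(P, L) = 1 + P (a(P, L) = P + 1 = 1 + P)
R(Y) = Y*(2 + 2*Y) (R(Y) = (2 + 2*Y)*(0 + Y) = (2 + 2*Y)*Y = Y*(2 + 2*Y))
f(z, o) = (1 + z - o)² (f(z, o) = ((1 + z) - o)² = (1 + z - o)²)
f(R(3), 68) - 2298 = (1 + 2*3*(1 + 3) - 1*68)² - 2298 = (1 + 2*3*4 - 68)² - 2298 = (1 + 24 - 68)² - 2298 = (-43)² - 2298 = 1849 - 2298 = -449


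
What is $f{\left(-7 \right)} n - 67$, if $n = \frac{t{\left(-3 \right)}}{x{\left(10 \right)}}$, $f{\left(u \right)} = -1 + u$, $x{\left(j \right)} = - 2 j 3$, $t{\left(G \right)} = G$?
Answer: $- \frac{337}{5} \approx -67.4$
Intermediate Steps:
$x{\left(j \right)} = - 6 j$
$n = \frac{1}{20}$ ($n = - \frac{3}{\left(-6\right) 10} = - \frac{3}{-60} = \left(-3\right) \left(- \frac{1}{60}\right) = \frac{1}{20} \approx 0.05$)
$f{\left(-7 \right)} n - 67 = \left(-1 - 7\right) \frac{1}{20} - 67 = \left(-8\right) \frac{1}{20} - 67 = - \frac{2}{5} - 67 = - \frac{337}{5}$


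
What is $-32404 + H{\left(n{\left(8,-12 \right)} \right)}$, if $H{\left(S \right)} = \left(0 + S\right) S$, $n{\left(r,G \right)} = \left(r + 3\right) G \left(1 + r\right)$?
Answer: $1378940$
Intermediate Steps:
$n{\left(r,G \right)} = G \left(1 + r\right) \left(3 + r\right)$ ($n{\left(r,G \right)} = \left(3 + r\right) G \left(1 + r\right) = G \left(1 + r\right) \left(3 + r\right)$)
$H{\left(S \right)} = S^{2}$ ($H{\left(S \right)} = S S = S^{2}$)
$-32404 + H{\left(n{\left(8,-12 \right)} \right)} = -32404 + \left(- 12 \left(3 + 8^{2} + 4 \cdot 8\right)\right)^{2} = -32404 + \left(- 12 \left(3 + 64 + 32\right)\right)^{2} = -32404 + \left(\left(-12\right) 99\right)^{2} = -32404 + \left(-1188\right)^{2} = -32404 + 1411344 = 1378940$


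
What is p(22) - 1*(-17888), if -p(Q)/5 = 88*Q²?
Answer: -195072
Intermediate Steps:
p(Q) = -440*Q²
p(22) - 1*(-17888) = -440*22² - 1*(-17888) = -440*484 + 17888 = -212960 + 17888 = -195072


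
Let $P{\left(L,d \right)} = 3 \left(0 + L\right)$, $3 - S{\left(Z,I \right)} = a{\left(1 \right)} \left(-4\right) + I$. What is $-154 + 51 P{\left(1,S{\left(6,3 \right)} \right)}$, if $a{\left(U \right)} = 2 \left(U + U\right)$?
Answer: $-1$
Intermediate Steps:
$a{\left(U \right)} = 4 U$ ($a{\left(U \right)} = 2 \cdot 2 U = 4 U$)
$S{\left(Z,I \right)} = 19 - I$ ($S{\left(Z,I \right)} = 3 - \left(4 \cdot 1 \left(-4\right) + I\right) = 3 - \left(4 \left(-4\right) + I\right) = 3 - \left(-16 + I\right) = 19 - I$)
$P{\left(L,d \right)} = 3 L$
$-154 + 51 P{\left(1,S{\left(6,3 \right)} \right)} = -154 + 51 \cdot 3 \cdot 1 = -154 + 51 \cdot 3 = -154 + 153 = -1$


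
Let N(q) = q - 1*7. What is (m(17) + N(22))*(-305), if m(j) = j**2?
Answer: -92720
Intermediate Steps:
N(q) = -7 + q (N(q) = q - 7 = -7 + q)
(m(17) + N(22))*(-305) = (17**2 + (-7 + 22))*(-305) = (289 + 15)*(-305) = 304*(-305) = -92720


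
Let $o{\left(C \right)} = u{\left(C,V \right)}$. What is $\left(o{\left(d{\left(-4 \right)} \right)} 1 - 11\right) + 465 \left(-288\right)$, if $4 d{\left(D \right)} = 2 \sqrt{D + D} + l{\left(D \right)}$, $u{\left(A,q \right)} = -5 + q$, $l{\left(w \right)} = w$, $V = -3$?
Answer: $-133939$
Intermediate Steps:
$d{\left(D \right)} = \frac{D}{4} + \frac{\sqrt{2} \sqrt{D}}{2}$ ($d{\left(D \right)} = \frac{2 \sqrt{D + D} + D}{4} = \frac{2 \sqrt{2 D} + D}{4} = \frac{2 \sqrt{2} \sqrt{D} + D}{4} = \frac{D + 2 \sqrt{2} \sqrt{D}}{4} = \frac{D}{4} + \frac{\sqrt{2} \sqrt{D}}{2}$)
$o{\left(C \right)} = -8$ ($o{\left(C \right)} = -5 - 3 = -8$)
$\left(o{\left(d{\left(-4 \right)} \right)} 1 - 11\right) + 465 \left(-288\right) = \left(\left(-8\right) 1 - 11\right) + 465 \left(-288\right) = \left(-8 - 11\right) - 133920 = -19 - 133920 = -133939$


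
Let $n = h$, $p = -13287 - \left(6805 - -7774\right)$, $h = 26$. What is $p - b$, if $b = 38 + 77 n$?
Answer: $-29906$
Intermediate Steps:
$p = -27866$ ($p = -13287 - \left(6805 + 7774\right) = -13287 - 14579 = -27866$)
$n = 26$
$b = 2040$ ($b = 38 + 77 \cdot 26 = 38 + 2002 = 2040$)
$p - b = -27866 - 2040 = -29906$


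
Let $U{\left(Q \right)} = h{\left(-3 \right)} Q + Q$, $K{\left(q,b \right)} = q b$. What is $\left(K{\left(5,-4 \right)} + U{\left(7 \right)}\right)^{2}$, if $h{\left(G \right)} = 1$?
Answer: $36$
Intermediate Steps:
$K{\left(q,b \right)} = b q$
$U{\left(Q \right)} = 2 Q$ ($U{\left(Q \right)} = 1 Q + Q = Q + Q = 2 Q$)
$\left(K{\left(5,-4 \right)} + U{\left(7 \right)}\right)^{2} = \left(\left(-4\right) 5 + 2 \cdot 7\right)^{2} = \left(-20 + 14\right)^{2} = \left(-6\right)^{2} = 36$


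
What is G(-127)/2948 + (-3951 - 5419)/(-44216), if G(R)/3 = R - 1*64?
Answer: 142937/8146798 ≈ 0.017545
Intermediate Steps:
G(R) = -192 + 3*R (G(R) = 3*(R - 1*64) = 3*(R - 64) = 3*(-64 + R) = -192 + 3*R)
G(-127)/2948 + (-3951 - 5419)/(-44216) = (-192 + 3*(-127))/2948 + (-3951 - 5419)/(-44216) = (-192 - 381)*(1/2948) - 9370*(-1/44216) = -573*1/2948 + 4685/22108 = -573/2948 + 4685/22108 = 142937/8146798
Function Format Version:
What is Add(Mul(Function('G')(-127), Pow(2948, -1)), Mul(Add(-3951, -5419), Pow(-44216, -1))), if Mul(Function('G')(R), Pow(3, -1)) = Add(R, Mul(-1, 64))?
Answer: Rational(142937, 8146798) ≈ 0.017545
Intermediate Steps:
Function('G')(R) = Add(-192, Mul(3, R)) (Function('G')(R) = Mul(3, Add(R, Mul(-1, 64))) = Mul(3, Add(R, -64)) = Mul(3, Add(-64, R)) = Add(-192, Mul(3, R)))
Add(Mul(Function('G')(-127), Pow(2948, -1)), Mul(Add(-3951, -5419), Pow(-44216, -1))) = Add(Mul(Add(-192, Mul(3, -127)), Pow(2948, -1)), Mul(Add(-3951, -5419), Pow(-44216, -1))) = Add(Mul(Add(-192, -381), Rational(1, 2948)), Mul(-9370, Rational(-1, 44216))) = Add(Mul(-573, Rational(1, 2948)), Rational(4685, 22108)) = Add(Rational(-573, 2948), Rational(4685, 22108)) = Rational(142937, 8146798)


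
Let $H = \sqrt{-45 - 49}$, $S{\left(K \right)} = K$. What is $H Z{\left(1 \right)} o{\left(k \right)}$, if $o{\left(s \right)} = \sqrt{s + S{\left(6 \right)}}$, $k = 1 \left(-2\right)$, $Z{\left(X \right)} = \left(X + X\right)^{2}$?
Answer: $8 i \sqrt{94} \approx 77.563 i$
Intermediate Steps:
$Z{\left(X \right)} = 4 X^{2}$ ($Z{\left(X \right)} = \left(2 X\right)^{2} = 4 X^{2}$)
$k = -2$
$o{\left(s \right)} = \sqrt{6 + s}$ ($o{\left(s \right)} = \sqrt{s + 6} = \sqrt{6 + s}$)
$H = i \sqrt{94}$ ($H = \sqrt{-94} = i \sqrt{94} \approx 9.6954 i$)
$H Z{\left(1 \right)} o{\left(k \right)} = i \sqrt{94} \cdot 4 \cdot 1^{2} \sqrt{6 - 2} = i \sqrt{94} \cdot 4 \cdot 1 \sqrt{4} = i \sqrt{94} \cdot 4 \cdot 2 = 4 i \sqrt{94} \cdot 2 = 8 i \sqrt{94}$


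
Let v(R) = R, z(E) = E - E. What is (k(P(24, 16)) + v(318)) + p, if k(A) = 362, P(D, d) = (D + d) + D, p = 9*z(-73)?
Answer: 680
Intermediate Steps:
z(E) = 0
p = 0 (p = 9*0 = 0)
P(D, d) = d + 2*D
(k(P(24, 16)) + v(318)) + p = (362 + 318) + 0 = 680 + 0 = 680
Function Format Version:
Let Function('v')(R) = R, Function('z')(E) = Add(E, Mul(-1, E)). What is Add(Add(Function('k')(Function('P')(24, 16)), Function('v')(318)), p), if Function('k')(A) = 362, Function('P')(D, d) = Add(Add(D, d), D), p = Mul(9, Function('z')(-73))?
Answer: 680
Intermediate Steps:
Function('z')(E) = 0
p = 0 (p = Mul(9, 0) = 0)
Function('P')(D, d) = Add(d, Mul(2, D))
Add(Add(Function('k')(Function('P')(24, 16)), Function('v')(318)), p) = Add(Add(362, 318), 0) = Add(680, 0) = 680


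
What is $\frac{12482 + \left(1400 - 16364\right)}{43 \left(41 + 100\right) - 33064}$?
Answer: $\frac{2482}{27001} \approx 0.091923$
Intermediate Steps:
$\frac{12482 + \left(1400 - 16364\right)}{43 \left(41 + 100\right) - 33064} = \frac{12482 - 14964}{43 \cdot 141 - 33064} = - \frac{2482}{6063 - 33064} = - \frac{2482}{-27001} = \left(-2482\right) \left(- \frac{1}{27001}\right) = \frac{2482}{27001}$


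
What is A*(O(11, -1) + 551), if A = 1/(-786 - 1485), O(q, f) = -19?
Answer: -532/2271 ≈ -0.23426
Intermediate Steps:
A = -1/2271 (A = 1/(-2271) = -1/2271 ≈ -0.00044033)
A*(O(11, -1) + 551) = -(-19 + 551)/2271 = -1/2271*532 = -532/2271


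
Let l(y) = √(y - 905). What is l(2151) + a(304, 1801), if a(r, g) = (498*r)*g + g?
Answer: 272658793 + √1246 ≈ 2.7266e+8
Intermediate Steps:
a(r, g) = g + 498*g*r (a(r, g) = 498*g*r + g = g + 498*g*r)
l(y) = √(-905 + y)
l(2151) + a(304, 1801) = √(-905 + 2151) + 1801*(1 + 498*304) = √1246 + 1801*(1 + 151392) = √1246 + 1801*151393 = √1246 + 272658793 = 272658793 + √1246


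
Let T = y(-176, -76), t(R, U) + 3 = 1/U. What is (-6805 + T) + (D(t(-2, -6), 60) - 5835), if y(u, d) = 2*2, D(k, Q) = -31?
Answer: -12667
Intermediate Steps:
t(R, U) = -3 + 1/U
y(u, d) = 4
T = 4
(-6805 + T) + (D(t(-2, -6), 60) - 5835) = (-6805 + 4) + (-31 - 5835) = -6801 - 5866 = -12667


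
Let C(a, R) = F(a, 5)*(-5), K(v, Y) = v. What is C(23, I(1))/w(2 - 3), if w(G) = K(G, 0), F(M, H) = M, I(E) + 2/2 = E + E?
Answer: 115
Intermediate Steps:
I(E) = -1 + 2*E (I(E) = -1 + (E + E) = -1 + 2*E)
C(a, R) = -5*a (C(a, R) = a*(-5) = -5*a)
w(G) = G
C(23, I(1))/w(2 - 3) = (-5*23)/(2 - 3) = -115/(-1) = -115*(-1) = 115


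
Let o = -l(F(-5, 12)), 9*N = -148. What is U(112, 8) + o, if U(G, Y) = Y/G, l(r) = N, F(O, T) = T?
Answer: 2081/126 ≈ 16.516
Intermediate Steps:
N = -148/9 (N = (1/9)*(-148) = -148/9 ≈ -16.444)
l(r) = -148/9
o = 148/9 (o = -1*(-148/9) = 148/9 ≈ 16.444)
U(112, 8) + o = 8/112 + 148/9 = 8*(1/112) + 148/9 = 1/14 + 148/9 = 2081/126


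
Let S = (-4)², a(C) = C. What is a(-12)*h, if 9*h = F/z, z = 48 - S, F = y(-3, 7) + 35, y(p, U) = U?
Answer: -7/4 ≈ -1.7500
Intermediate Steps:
S = 16
F = 42 (F = 7 + 35 = 42)
z = 32 (z = 48 - 1*16 = 48 - 16 = 32)
h = 7/48 (h = (42/32)/9 = (42*(1/32))/9 = (⅑)*(21/16) = 7/48 ≈ 0.14583)
a(-12)*h = -12*7/48 = -7/4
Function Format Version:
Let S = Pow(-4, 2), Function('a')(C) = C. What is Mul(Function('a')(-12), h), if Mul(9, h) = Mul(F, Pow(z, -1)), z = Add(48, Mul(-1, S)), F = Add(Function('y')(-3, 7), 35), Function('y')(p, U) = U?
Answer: Rational(-7, 4) ≈ -1.7500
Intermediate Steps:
S = 16
F = 42 (F = Add(7, 35) = 42)
z = 32 (z = Add(48, Mul(-1, 16)) = Add(48, -16) = 32)
h = Rational(7, 48) (h = Mul(Rational(1, 9), Mul(42, Pow(32, -1))) = Mul(Rational(1, 9), Mul(42, Rational(1, 32))) = Mul(Rational(1, 9), Rational(21, 16)) = Rational(7, 48) ≈ 0.14583)
Mul(Function('a')(-12), h) = Mul(-12, Rational(7, 48)) = Rational(-7, 4)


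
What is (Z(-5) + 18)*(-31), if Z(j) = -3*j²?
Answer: 1767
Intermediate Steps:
(Z(-5) + 18)*(-31) = (-3*(-5)² + 18)*(-31) = (-3*25 + 18)*(-31) = (-75 + 18)*(-31) = -57*(-31) = 1767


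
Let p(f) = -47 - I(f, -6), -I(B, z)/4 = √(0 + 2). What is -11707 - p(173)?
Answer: -11660 - 4*√2 ≈ -11666.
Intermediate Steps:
I(B, z) = -4*√2 (I(B, z) = -4*√(0 + 2) = -4*√2)
p(f) = -47 + 4*√2 (p(f) = -47 - (-4)*√2 = -47 + 4*√2)
-11707 - p(173) = -11707 - (-47 + 4*√2) = -11707 + (47 - 4*√2) = -11660 - 4*√2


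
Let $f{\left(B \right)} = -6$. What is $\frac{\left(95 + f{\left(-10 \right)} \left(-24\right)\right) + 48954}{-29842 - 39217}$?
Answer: $- \frac{49193}{69059} \approx -0.71233$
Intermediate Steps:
$\frac{\left(95 + f{\left(-10 \right)} \left(-24\right)\right) + 48954}{-29842 - 39217} = \frac{\left(95 - -144\right) + 48954}{-29842 - 39217} = \frac{\left(95 + 144\right) + 48954}{-69059} = \left(239 + 48954\right) \left(- \frac{1}{69059}\right) = 49193 \left(- \frac{1}{69059}\right) = - \frac{49193}{69059}$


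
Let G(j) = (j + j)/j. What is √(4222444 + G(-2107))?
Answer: √4222446 ≈ 2054.9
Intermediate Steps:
G(j) = 2 (G(j) = (2*j)/j = 2)
√(4222444 + G(-2107)) = √(4222444 + 2) = √4222446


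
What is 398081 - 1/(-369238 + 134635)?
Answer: 93390996844/234603 ≈ 3.9808e+5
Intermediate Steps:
398081 - 1/(-369238 + 134635) = 398081 - 1/(-234603) = 398081 - 1*(-1/234603) = 398081 + 1/234603 = 93390996844/234603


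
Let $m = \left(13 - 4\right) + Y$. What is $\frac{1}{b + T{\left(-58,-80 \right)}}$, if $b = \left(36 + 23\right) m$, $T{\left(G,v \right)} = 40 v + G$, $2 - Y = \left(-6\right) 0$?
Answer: $- \frac{1}{2609} \approx -0.00038329$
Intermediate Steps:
$Y = 2$ ($Y = 2 - \left(-6\right) 0 = 2 - 0 = 2 + 0 = 2$)
$m = 11$ ($m = \left(13 - 4\right) + 2 = 9 + 2 = 11$)
$T{\left(G,v \right)} = G + 40 v$
$b = 649$ ($b = \left(36 + 23\right) 11 = 59 \cdot 11 = 649$)
$\frac{1}{b + T{\left(-58,-80 \right)}} = \frac{1}{649 + \left(-58 + 40 \left(-80\right)\right)} = \frac{1}{649 - 3258} = \frac{1}{-2609} = - \frac{1}{2609}$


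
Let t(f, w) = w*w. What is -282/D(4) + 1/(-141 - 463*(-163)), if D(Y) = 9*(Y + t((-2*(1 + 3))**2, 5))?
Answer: -9254401/8565324 ≈ -1.0805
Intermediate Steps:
t(f, w) = w**2
D(Y) = 225 + 9*Y (D(Y) = 9*(Y + 5**2) = 9*(Y + 25) = 9*(25 + Y) = 225 + 9*Y)
-282/D(4) + 1/(-141 - 463*(-163)) = -282/(225 + 9*4) + 1/(-141 - 463*(-163)) = -282/(225 + 36) - 1/163/(-604) = -282/261 - 1/604*(-1/163) = -282*1/261 + 1/98452 = -94/87 + 1/98452 = -9254401/8565324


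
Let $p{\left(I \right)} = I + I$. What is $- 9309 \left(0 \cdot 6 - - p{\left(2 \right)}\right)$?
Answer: $-37236$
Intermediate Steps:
$p{\left(I \right)} = 2 I$
$- 9309 \left(0 \cdot 6 - - p{\left(2 \right)}\right) = - 9309 \left(0 \cdot 6 + \left(2 \cdot 2 - 0\right)\right) = - 9309 \left(0 + \left(4 + 0\right)\right) = - 9309 \left(0 + 4\right) = \left(-9309\right) 4 = -37236$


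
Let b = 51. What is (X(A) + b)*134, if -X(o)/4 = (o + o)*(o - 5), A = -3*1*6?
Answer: -436974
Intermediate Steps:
A = -18 (A = -3*6 = -18)
X(o) = -8*o*(-5 + o) (X(o) = -4*(o + o)*(o - 5) = -4*2*o*(-5 + o) = -8*o*(-5 + o))
(X(A) + b)*134 = (8*(-18)*(5 - 1*(-18)) + 51)*134 = (8*(-18)*(5 + 18) + 51)*134 = (8*(-18)*23 + 51)*134 = (-3312 + 51)*134 = -3261*134 = -436974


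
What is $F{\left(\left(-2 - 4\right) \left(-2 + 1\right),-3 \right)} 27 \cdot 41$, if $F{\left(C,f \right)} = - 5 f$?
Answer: $16605$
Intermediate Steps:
$F{\left(\left(-2 - 4\right) \left(-2 + 1\right),-3 \right)} 27 \cdot 41 = \left(-5\right) \left(-3\right) 27 \cdot 41 = 15 \cdot 27 \cdot 41 = 405 \cdot 41 = 16605$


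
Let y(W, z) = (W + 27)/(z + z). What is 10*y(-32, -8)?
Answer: 25/8 ≈ 3.1250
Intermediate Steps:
y(W, z) = (27 + W)/(2*z) (y(W, z) = (27 + W)/((2*z)) = (27 + W)*(1/(2*z)) = (27 + W)/(2*z))
10*y(-32, -8) = 10*((½)*(27 - 32)/(-8)) = 10*((½)*(-⅛)*(-5)) = 10*(5/16) = 25/8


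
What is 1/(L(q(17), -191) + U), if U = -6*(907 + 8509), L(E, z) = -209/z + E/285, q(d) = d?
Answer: -54435/3075296948 ≈ -1.7701e-5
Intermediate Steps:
L(E, z) = -209/z + E/285 (L(E, z) = -209/z + E*(1/285) = -209/z + E/285)
U = -56496 (U = -6*9416 = -56496)
1/(L(q(17), -191) + U) = 1/((-209/(-191) + (1/285)*17) - 56496) = 1/((-209*(-1/191) + 17/285) - 56496) = 1/((209/191 + 17/285) - 56496) = 1/(62812/54435 - 56496) = 1/(-3075296948/54435) = -54435/3075296948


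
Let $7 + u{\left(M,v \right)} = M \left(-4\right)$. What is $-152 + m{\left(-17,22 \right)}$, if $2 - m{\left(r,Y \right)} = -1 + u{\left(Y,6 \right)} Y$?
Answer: $1941$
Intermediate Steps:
$u{\left(M,v \right)} = -7 - 4 M$ ($u{\left(M,v \right)} = -7 + M \left(-4\right) = -7 - 4 M$)
$m{\left(r,Y \right)} = 3 - Y \left(-7 - 4 Y\right)$ ($m{\left(r,Y \right)} = 2 - \left(-1 + \left(-7 - 4 Y\right) Y\right) = 2 - \left(-1 + Y \left(-7 - 4 Y\right)\right) = 3 - Y \left(-7 - 4 Y\right)$)
$-152 + m{\left(-17,22 \right)} = -152 + \left(3 + 22 \left(7 + 4 \cdot 22\right)\right) = -152 + \left(3 + 22 \left(7 + 88\right)\right) = -152 + \left(3 + 22 \cdot 95\right) = -152 + \left(3 + 2090\right) = -152 + 2093 = 1941$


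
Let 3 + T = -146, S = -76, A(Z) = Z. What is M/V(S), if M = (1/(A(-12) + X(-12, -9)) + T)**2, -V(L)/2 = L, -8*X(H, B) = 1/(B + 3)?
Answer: 7348432729/50255000 ≈ 146.22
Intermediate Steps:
X(H, B) = -1/(8*(3 + B)) (X(H, B) = -1/(8*(B + 3)) = -1/(8*(3 + B)))
T = -149 (T = -3 - 146 = -149)
V(L) = -2*L
M = 7348432729/330625 (M = (1/(-12 - 1/(24 + 8*(-9))) - 149)**2 = (1/(-12 - 1/(24 - 72)) - 149)**2 = (1/(-12 - 1/(-48)) - 149)**2 = (1/(-12 - 1*(-1/48)) - 149)**2 = (1/(-12 + 1/48) - 149)**2 = (1/(-575/48) - 149)**2 = (-48/575 - 149)**2 = (-85723/575)**2 = 7348432729/330625 ≈ 22226.)
M/V(S) = 7348432729/(330625*((-2*(-76)))) = (7348432729/330625)/152 = (7348432729/330625)*(1/152) = 7348432729/50255000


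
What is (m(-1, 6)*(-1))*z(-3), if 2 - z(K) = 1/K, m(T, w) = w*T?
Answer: 14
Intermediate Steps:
m(T, w) = T*w
z(K) = 2 - 1/K
(m(-1, 6)*(-1))*z(-3) = (-1*6*(-1))*(2 - 1/(-3)) = (-6*(-1))*(2 - 1*(-⅓)) = 6*(2 + ⅓) = 6*(7/3) = 14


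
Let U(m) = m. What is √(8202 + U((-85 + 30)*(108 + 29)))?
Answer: √667 ≈ 25.826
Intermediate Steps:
√(8202 + U((-85 + 30)*(108 + 29))) = √(8202 + (-85 + 30)*(108 + 29)) = √(8202 - 55*137) = √(8202 - 7535) = √667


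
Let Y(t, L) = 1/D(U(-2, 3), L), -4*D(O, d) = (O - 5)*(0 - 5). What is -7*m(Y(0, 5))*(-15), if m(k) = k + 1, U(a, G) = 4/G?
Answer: 903/11 ≈ 82.091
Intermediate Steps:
D(O, d) = -25/4 + 5*O/4 (D(O, d) = -(O - 5)*(0 - 5)/4 = -(-5 + O)*(-5)/4 = -(25 - 5*O)/4 = -25/4 + 5*O/4)
Y(t, L) = -12/55 (Y(t, L) = 1/(-25/4 + 5*(4/3)/4) = 1/(-25/4 + 5*(4*(⅓))/4) = 1/(-25/4 + (5/4)*(4/3)) = 1/(-25/4 + 5/3) = 1/(-55/12) = -12/55)
m(k) = 1 + k
-7*m(Y(0, 5))*(-15) = -7*(1 - 12/55)*(-15) = -7*43/55*(-15) = -301/55*(-15) = 903/11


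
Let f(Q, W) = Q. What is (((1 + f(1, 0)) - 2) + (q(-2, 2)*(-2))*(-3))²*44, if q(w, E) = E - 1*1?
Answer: 1584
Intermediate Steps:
q(w, E) = -1 + E (q(w, E) = E - 1 = -1 + E)
(((1 + f(1, 0)) - 2) + (q(-2, 2)*(-2))*(-3))²*44 = (((1 + 1) - 2) + ((-1 + 2)*(-2))*(-3))²*44 = ((2 - 2) + (1*(-2))*(-3))²*44 = (0 - 2*(-3))²*44 = (0 + 6)²*44 = 6²*44 = 36*44 = 1584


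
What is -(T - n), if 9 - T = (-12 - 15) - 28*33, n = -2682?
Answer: -3642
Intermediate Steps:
T = 960 (T = 9 - ((-12 - 15) - 28*33) = 9 - (-27 - 924) = 9 - 1*(-951) = 9 + 951 = 960)
-(T - n) = -(960 - 1*(-2682)) = -(960 + 2682) = -1*3642 = -3642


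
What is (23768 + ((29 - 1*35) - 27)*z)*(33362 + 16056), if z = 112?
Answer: 991918096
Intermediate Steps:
(23768 + ((29 - 1*35) - 27)*z)*(33362 + 16056) = (23768 + ((29 - 1*35) - 27)*112)*(33362 + 16056) = (23768 + ((29 - 35) - 27)*112)*49418 = (23768 + (-6 - 27)*112)*49418 = (23768 - 33*112)*49418 = (23768 - 3696)*49418 = 20072*49418 = 991918096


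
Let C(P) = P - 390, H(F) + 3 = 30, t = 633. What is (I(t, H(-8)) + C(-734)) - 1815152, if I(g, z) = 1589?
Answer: -1814687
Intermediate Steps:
H(F) = 27 (H(F) = -3 + 30 = 27)
C(P) = -390 + P
(I(t, H(-8)) + C(-734)) - 1815152 = (1589 + (-390 - 734)) - 1815152 = (1589 - 1124) - 1815152 = 465 - 1815152 = -1814687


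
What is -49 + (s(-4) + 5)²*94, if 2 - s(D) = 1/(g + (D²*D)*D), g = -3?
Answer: 291356159/64009 ≈ 4551.8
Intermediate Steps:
s(D) = 2 - 1/(-3 + D⁴) (s(D) = 2 - 1/(-3 + (D²*D)*D) = 2 - 1/(-3 + D³*D) = 2 - 1/(-3 + D⁴))
-49 + (s(-4) + 5)²*94 = -49 + ((-7 + 2*(-4)⁴)/(-3 + (-4)⁴) + 5)²*94 = -49 + ((-7 + 2*256)/(-3 + 256) + 5)²*94 = -49 + ((-7 + 512)/253 + 5)²*94 = -49 + ((1/253)*505 + 5)²*94 = -49 + (505/253 + 5)²*94 = -49 + (1770/253)²*94 = -49 + (3132900/64009)*94 = -49 + 294492600/64009 = 291356159/64009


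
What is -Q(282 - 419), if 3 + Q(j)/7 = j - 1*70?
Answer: 1470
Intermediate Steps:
Q(j) = -511 + 7*j (Q(j) = -21 + 7*(j - 1*70) = -21 + 7*(j - 70) = -21 + 7*(-70 + j) = -21 + (-490 + 7*j) = -511 + 7*j)
-Q(282 - 419) = -(-511 + 7*(282 - 419)) = -(-511 + 7*(-137)) = -(-511 - 959) = -1*(-1470) = 1470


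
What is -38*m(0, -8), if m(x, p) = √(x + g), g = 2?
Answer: -38*√2 ≈ -53.740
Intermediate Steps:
m(x, p) = √(2 + x) (m(x, p) = √(x + 2) = √(2 + x))
-38*m(0, -8) = -38*√(2 + 0) = -38*√2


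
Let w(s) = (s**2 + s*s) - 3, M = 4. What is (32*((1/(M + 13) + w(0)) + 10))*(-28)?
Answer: -107520/17 ≈ -6324.7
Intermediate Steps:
w(s) = -3 + 2*s**2 (w(s) = (s**2 + s**2) - 3 = 2*s**2 - 3 = -3 + 2*s**2)
(32*((1/(M + 13) + w(0)) + 10))*(-28) = (32*((1/(4 + 13) + (-3 + 2*0**2)) + 10))*(-28) = (32*((1/17 + (-3 + 2*0)) + 10))*(-28) = (32*((1/17 + (-3 + 0)) + 10))*(-28) = (32*((1/17 - 3) + 10))*(-28) = (32*(-50/17 + 10))*(-28) = (32*(120/17))*(-28) = (3840/17)*(-28) = -107520/17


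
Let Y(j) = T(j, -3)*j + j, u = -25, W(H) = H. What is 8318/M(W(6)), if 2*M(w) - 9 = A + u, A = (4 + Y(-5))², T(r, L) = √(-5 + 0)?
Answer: -8318*I/(5*√5 + 70*I) ≈ -115.87 - 18.507*I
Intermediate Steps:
T(r, L) = I*√5 (T(r, L) = √(-5) = I*√5)
Y(j) = j + I*j*√5 (Y(j) = (I*√5)*j + j = I*j*√5 + j = j + I*j*√5)
A = (-1 - 5*I*√5)² (A = (4 - 5*(1 + I*√5))² = (4 + (-5 - 5*I*√5))² = (-1 - 5*I*√5)² ≈ -124.0 + 22.361*I)
M(w) = -70 + 5*I*√5 (M(w) = 9/2 + ((-124 + 10*I*√5) - 25)/2 = 9/2 + (-149 + 10*I*√5)/2 = 9/2 + (-149/2 + 5*I*√5) = -70 + 5*I*√5)
8318/M(W(6)) = 8318/(-70 + 5*I*√5)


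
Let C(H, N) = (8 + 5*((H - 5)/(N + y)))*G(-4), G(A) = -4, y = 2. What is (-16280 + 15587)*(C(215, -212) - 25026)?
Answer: 17351334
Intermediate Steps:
C(H, N) = -32 - 20*(-5 + H)/(2 + N) (C(H, N) = (8 + 5*((H - 5)/(N + 2)))*(-4) = (8 + 5*((-5 + H)/(2 + N)))*(-4) = (8 + 5*(-5 + H)/(2 + N))*(-4) = -32 - 20*(-5 + H)/(2 + N))
(-16280 + 15587)*(C(215, -212) - 25026) = (-16280 + 15587)*(4*(9 - 8*(-212) - 5*215)/(2 - 212) - 25026) = -693*(4*(9 + 1696 - 1075)/(-210) - 25026) = -693*(4*(-1/210)*630 - 25026) = -693*(-12 - 25026) = -693*(-25038) = 17351334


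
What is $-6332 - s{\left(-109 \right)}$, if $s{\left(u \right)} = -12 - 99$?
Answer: $-6221$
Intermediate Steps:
$s{\left(u \right)} = -111$
$-6332 - s{\left(-109 \right)} = -6332 - -111 = -6332 + 111 = -6221$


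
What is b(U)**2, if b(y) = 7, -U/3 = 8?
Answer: 49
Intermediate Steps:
U = -24 (U = -3*8 = -24)
b(U)**2 = 7**2 = 49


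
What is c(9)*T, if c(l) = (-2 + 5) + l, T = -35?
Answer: -420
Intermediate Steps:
c(l) = 3 + l
c(9)*T = (3 + 9)*(-35) = 12*(-35) = -420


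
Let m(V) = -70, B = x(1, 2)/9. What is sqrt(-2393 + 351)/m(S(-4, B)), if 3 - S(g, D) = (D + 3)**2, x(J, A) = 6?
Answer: -I*sqrt(2042)/70 ≈ -0.64555*I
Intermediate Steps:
B = 2/3 (B = 6/9 = 6*(1/9) = 2/3 ≈ 0.66667)
S(g, D) = 3 - (3 + D)**2 (S(g, D) = 3 - (D + 3)**2 = 3 - (3 + D)**2)
sqrt(-2393 + 351)/m(S(-4, B)) = sqrt(-2393 + 351)/(-70) = sqrt(-2042)*(-1/70) = (I*sqrt(2042))*(-1/70) = -I*sqrt(2042)/70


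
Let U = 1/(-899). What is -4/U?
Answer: 3596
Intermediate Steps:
U = -1/899 ≈ -0.0011123
-4/U = -4/(-1/899) = -4*(-899) = 3596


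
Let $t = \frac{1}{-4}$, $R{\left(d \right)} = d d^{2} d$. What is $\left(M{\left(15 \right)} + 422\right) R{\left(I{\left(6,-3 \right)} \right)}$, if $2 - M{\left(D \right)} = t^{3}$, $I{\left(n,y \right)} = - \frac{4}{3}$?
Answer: $\frac{108548}{81} \approx 1340.1$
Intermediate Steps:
$I{\left(n,y \right)} = - \frac{4}{3}$ ($I{\left(n,y \right)} = \left(-4\right) \frac{1}{3} = - \frac{4}{3}$)
$R{\left(d \right)} = d^{4}$ ($R{\left(d \right)} = d^{3} d = d^{4}$)
$t = - \frac{1}{4} \approx -0.25$
$M{\left(D \right)} = \frac{129}{64}$ ($M{\left(D \right)} = 2 - \left(- \frac{1}{4}\right)^{3} = 2 - - \frac{1}{64} = 2 + \frac{1}{64} = \frac{129}{64}$)
$\left(M{\left(15 \right)} + 422\right) R{\left(I{\left(6,-3 \right)} \right)} = \left(\frac{129}{64} + 422\right) \left(- \frac{4}{3}\right)^{4} = \frac{27137}{64} \cdot \frac{256}{81} = \frac{108548}{81}$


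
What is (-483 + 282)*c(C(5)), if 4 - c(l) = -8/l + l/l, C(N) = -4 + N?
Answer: -2211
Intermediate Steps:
c(l) = 3 + 8/l (c(l) = 4 - (-8/l + l/l) = 4 - (-8/l + 1) = 4 - (1 - 8/l) = 4 + (-1 + 8/l) = 3 + 8/l)
(-483 + 282)*c(C(5)) = (-483 + 282)*(3 + 8/(-4 + 5)) = -201*(3 + 8/1) = -201*(3 + 8*1) = -201*(3 + 8) = -201*11 = -2211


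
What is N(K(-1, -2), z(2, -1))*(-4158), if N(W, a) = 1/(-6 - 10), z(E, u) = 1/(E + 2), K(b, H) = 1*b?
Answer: 2079/8 ≈ 259.88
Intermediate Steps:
K(b, H) = b
z(E, u) = 1/(2 + E)
N(W, a) = -1/16 (N(W, a) = 1/(-16) = -1/16)
N(K(-1, -2), z(2, -1))*(-4158) = -1/16*(-4158) = 2079/8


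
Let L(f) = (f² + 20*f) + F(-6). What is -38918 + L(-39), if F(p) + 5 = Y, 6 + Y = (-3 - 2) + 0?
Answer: -38193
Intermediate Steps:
Y = -11 (Y = -6 + ((-3 - 2) + 0) = -6 + (-5 + 0) = -6 - 5 = -11)
F(p) = -16 (F(p) = -5 - 11 = -16)
L(f) = -16 + f² + 20*f (L(f) = (f² + 20*f) - 16 = -16 + f² + 20*f)
-38918 + L(-39) = -38918 + (-16 + (-39)² + 20*(-39)) = -38918 + (-16 + 1521 - 780) = -38918 + 725 = -38193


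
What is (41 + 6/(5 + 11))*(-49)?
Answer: -16219/8 ≈ -2027.4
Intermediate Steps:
(41 + 6/(5 + 11))*(-49) = (41 + 6/16)*(-49) = (41 + (1/16)*6)*(-49) = (41 + 3/8)*(-49) = (331/8)*(-49) = -16219/8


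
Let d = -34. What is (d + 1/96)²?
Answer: 10647169/9216 ≈ 1155.3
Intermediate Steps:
(d + 1/96)² = (-34 + 1/96)² = (-3263/96)² = 10647169/9216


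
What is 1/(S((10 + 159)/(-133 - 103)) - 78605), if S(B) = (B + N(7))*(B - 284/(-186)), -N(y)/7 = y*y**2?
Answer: -1726576/139079604805 ≈ -1.2414e-5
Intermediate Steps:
N(y) = -7*y**3 (N(y) = -7*y*y**2 = -7*y**3)
S(B) = (-2401 + B)*(142/93 + B) (S(B) = (B - 7*7**3)*(B - 284/(-186)) = (B - 7*343)*(B - 284*(-1/186)) = (B - 2401)*(B + 142/93) = (-2401 + B)*(142/93 + B))
1/(S((10 + 159)/(-133 - 103)) - 78605) = 1/((-340942/93 + ((10 + 159)/(-133 - 103))**2 - 223151*(10 + 159)/(93*(-133 - 103))) - 78605) = 1/((-340942/93 + (169/(-236))**2 - 37712519/(93*(-236))) - 78605) = 1/((-340942/93 + (169*(-1/236))**2 - 37712519*(-1)/(93*236)) - 78605) = 1/((-340942/93 + (-169/236)**2 - 223151/93*(-169/236)) - 78605) = 1/((-340942/93 + 28561/55696 + 37712519/21948) - 78605) = 1/(-3362098325/1726576 - 78605) = 1/(-139079604805/1726576) = -1726576/139079604805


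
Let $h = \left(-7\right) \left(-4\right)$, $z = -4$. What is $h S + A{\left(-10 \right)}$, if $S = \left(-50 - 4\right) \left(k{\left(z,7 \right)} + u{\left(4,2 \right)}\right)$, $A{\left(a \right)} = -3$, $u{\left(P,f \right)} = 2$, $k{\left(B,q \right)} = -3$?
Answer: $1509$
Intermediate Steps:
$h = 28$
$S = 54$ ($S = \left(-50 - 4\right) \left(-3 + 2\right) = \left(-54\right) \left(-1\right) = 54$)
$h S + A{\left(-10 \right)} = 28 \cdot 54 - 3 = 1512 - 3 = 1509$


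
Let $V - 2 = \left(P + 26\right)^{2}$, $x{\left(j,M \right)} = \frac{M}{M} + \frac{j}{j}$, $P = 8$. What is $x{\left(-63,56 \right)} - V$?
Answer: $-1156$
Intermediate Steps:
$x{\left(j,M \right)} = 2$ ($x{\left(j,M \right)} = 1 + 1 = 2$)
$V = 1158$ ($V = 2 + \left(8 + 26\right)^{2} = 2 + 34^{2} = 2 + 1156 = 1158$)
$x{\left(-63,56 \right)} - V = 2 - 1158 = -1156$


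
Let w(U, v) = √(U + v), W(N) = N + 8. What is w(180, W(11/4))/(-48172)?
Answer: -√763/96344 ≈ -0.00028671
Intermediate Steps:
W(N) = 8 + N
w(180, W(11/4))/(-48172) = √(180 + (8 + 11/4))/(-48172) = √(180 + (8 + 11*(¼)))*(-1/48172) = √(180 + (8 + 11/4))*(-1/48172) = √(180 + 43/4)*(-1/48172) = √(763/4)*(-1/48172) = (√763/2)*(-1/48172) = -√763/96344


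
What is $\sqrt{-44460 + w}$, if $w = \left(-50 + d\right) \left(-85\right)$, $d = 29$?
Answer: $5 i \sqrt{1707} \approx 206.58 i$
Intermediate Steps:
$w = 1785$ ($w = \left(-50 + 29\right) \left(-85\right) = \left(-21\right) \left(-85\right) = 1785$)
$\sqrt{-44460 + w} = \sqrt{-44460 + 1785} = \sqrt{-42675} = 5 i \sqrt{1707}$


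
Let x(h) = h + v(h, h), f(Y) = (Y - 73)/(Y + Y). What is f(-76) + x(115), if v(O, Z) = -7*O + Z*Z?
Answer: 1905469/152 ≈ 12536.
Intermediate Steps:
f(Y) = (-73 + Y)/(2*Y) (f(Y) = (-73 + Y)/((2*Y)) = (-73 + Y)*(1/(2*Y)) = (-73 + Y)/(2*Y))
v(O, Z) = Z**2 - 7*O (v(O, Z) = -7*O + Z**2 = Z**2 - 7*O)
x(h) = h**2 - 6*h (x(h) = h + (h**2 - 7*h) = h**2 - 6*h)
f(-76) + x(115) = (1/2)*(-73 - 76)/(-76) + 115*(-6 + 115) = (1/2)*(-1/76)*(-149) + 115*109 = 149/152 + 12535 = 1905469/152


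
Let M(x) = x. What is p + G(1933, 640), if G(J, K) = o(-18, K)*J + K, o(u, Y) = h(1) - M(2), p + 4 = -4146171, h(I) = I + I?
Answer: -4145535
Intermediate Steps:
h(I) = 2*I
p = -4146175 (p = -4 - 4146171 = -4146175)
o(u, Y) = 0 (o(u, Y) = 2*1 - 1*2 = 2 - 2 = 0)
G(J, K) = K (G(J, K) = 0*J + K = 0 + K = K)
p + G(1933, 640) = -4146175 + 640 = -4145535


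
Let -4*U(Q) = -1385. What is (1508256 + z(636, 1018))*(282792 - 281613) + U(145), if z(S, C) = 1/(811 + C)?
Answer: 13009561194265/7316 ≈ 1.7782e+9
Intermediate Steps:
U(Q) = 1385/4 (U(Q) = -1/4*(-1385) = 1385/4)
(1508256 + z(636, 1018))*(282792 - 281613) + U(145) = (1508256 + 1/(811 + 1018))*(282792 - 281613) + 1385/4 = (1508256 + 1/1829)*1179 + 1385/4 = (2758600225/1829)*1179 + 1385/4 = 3252389665275/1829 + 1385/4 = 13009561194265/7316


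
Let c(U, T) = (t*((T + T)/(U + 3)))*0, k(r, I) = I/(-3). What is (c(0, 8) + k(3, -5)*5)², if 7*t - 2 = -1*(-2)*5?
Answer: 625/9 ≈ 69.444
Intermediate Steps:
k(r, I) = -I/3 (k(r, I) = I*(-⅓) = -I/3)
t = 12/7 (t = 2/7 + (-1*(-2)*5)/7 = 2/7 + (2*5)/7 = 2/7 + (⅐)*10 = 2/7 + 10/7 = 12/7 ≈ 1.7143)
c(U, T) = 0 (c(U, T) = (12*((T + T)/(U + 3))/7)*0 = (12*((2*T)/(3 + U))/7)*0 = (12*(2*T/(3 + U))/7)*0 = (24*T/(7*(3 + U)))*0 = 0)
(c(0, 8) + k(3, -5)*5)² = (0 - ⅓*(-5)*5)² = (0 + (5/3)*5)² = (0 + 25/3)² = (25/3)² = 625/9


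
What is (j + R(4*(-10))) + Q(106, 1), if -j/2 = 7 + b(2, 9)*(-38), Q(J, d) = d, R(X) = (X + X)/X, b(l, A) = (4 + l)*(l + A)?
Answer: 5005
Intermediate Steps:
b(l, A) = (4 + l)*(A + l)
R(X) = 2 (R(X) = (2*X)/X = 2)
j = 5002 (j = -2*(7 + (2² + 4*9 + 4*2 + 9*2)*(-38)) = -2*(7 + (4 + 36 + 8 + 18)*(-38)) = -2*(7 + 66*(-38)) = -2*(7 - 2508) = -2*(-2501) = 5002)
(j + R(4*(-10))) + Q(106, 1) = (5002 + 2) + 1 = 5004 + 1 = 5005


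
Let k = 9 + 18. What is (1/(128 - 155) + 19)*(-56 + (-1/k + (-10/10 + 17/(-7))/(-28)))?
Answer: -37875200/35721 ≈ -1060.3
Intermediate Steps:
k = 27
(1/(128 - 155) + 19)*(-56 + (-1/k + (-10/10 + 17/(-7))/(-28))) = (1/(128 - 155) + 19)*(-56 + (-1/27 + (-10/10 + 17/(-7))/(-28))) = (1/(-27) + 19)*(-56 + (-1*1/27 + (-10*1/10 + 17*(-1/7))*(-1/28))) = (-1/27 + 19)*(-56 + (-1/27 + (-1 - 17/7)*(-1/28))) = 512*(-56 + (-1/27 - 24/7*(-1/28)))/27 = 512*(-56 + (-1/27 + 6/49))/27 = 512*(-56 + 113/1323)/27 = (512/27)*(-73975/1323) = -37875200/35721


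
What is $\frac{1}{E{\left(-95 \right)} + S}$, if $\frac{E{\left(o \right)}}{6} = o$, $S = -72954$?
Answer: $- \frac{1}{73524} \approx -1.3601 \cdot 10^{-5}$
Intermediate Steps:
$E{\left(o \right)} = 6 o$
$\frac{1}{E{\left(-95 \right)} + S} = \frac{1}{6 \left(-95\right) - 72954} = \frac{1}{-570 - 72954} = \frac{1}{-73524} = - \frac{1}{73524}$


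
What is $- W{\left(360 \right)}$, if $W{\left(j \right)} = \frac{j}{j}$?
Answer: $-1$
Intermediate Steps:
$W{\left(j \right)} = 1$
$- W{\left(360 \right)} = \left(-1\right) 1 = -1$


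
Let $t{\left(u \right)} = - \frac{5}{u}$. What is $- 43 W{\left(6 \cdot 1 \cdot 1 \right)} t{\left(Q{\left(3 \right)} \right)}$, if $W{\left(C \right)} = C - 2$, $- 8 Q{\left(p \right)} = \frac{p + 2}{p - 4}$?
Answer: $1376$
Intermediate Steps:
$Q{\left(p \right)} = - \frac{2 + p}{8 \left(-4 + p\right)}$ ($Q{\left(p \right)} = - \frac{\left(p + 2\right) \frac{1}{p - 4}}{8} = - \frac{\left(2 + p\right) \frac{1}{-4 + p}}{8} = - \frac{\frac{1}{-4 + p} \left(2 + p\right)}{8} = - \frac{2 + p}{8 \left(-4 + p\right)}$)
$W{\left(C \right)} = -2 + C$
$- 43 W{\left(6 \cdot 1 \cdot 1 \right)} t{\left(Q{\left(3 \right)} \right)} = - 43 \left(-2 + 6 \cdot 1 \cdot 1\right) \left(- \frac{5}{\frac{1}{8} \frac{1}{-4 + 3} \left(-2 - 3\right)}\right) = - 43 \left(-2 + 6 \cdot 1\right) \left(- \frac{5}{\frac{1}{8} \frac{1}{-1} \left(-2 - 3\right)}\right) = - 43 \left(-2 + 6\right) \left(- \frac{5}{\frac{1}{8} \left(-1\right) \left(-5\right)}\right) = \left(-43\right) 4 \left(- \frac{5}{\frac{5}{8}}\right) = - 172 \left(\left(-5\right) \frac{8}{5}\right) = \left(-172\right) \left(-8\right) = 1376$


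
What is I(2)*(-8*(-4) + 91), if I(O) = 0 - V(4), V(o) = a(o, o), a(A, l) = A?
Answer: -492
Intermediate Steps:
V(o) = o
I(O) = -4 (I(O) = 0 - 1*4 = 0 - 4 = -4)
I(2)*(-8*(-4) + 91) = -4*(-8*(-4) + 91) = -4*(32 + 91) = -4*123 = -492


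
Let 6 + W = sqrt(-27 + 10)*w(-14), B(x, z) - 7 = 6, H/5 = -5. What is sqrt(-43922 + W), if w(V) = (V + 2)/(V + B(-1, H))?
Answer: 2*sqrt(-10982 + 3*I*sqrt(17)) ≈ 0.11803 + 209.59*I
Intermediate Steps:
H = -25 (H = 5*(-5) = -25)
B(x, z) = 13 (B(x, z) = 7 + 6 = 13)
w(V) = (2 + V)/(13 + V) (w(V) = (V + 2)/(V + 13) = (2 + V)/(13 + V))
W = -6 + 12*I*sqrt(17) (W = -6 + sqrt(-27 + 10)*((2 - 14)/(13 - 14)) = -6 + sqrt(-17)*(-12/(-1)) = -6 + (I*sqrt(17))*(-1*(-12)) = -6 + (I*sqrt(17))*12 = -6 + 12*I*sqrt(17) ≈ -6.0 + 49.477*I)
sqrt(-43922 + W) = sqrt(-43922 + (-6 + 12*I*sqrt(17))) = sqrt(-43928 + 12*I*sqrt(17))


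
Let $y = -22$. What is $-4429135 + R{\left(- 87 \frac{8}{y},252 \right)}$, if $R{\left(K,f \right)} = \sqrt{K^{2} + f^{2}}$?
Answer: $-4429135 + \frac{12 \sqrt{54202}}{11} \approx -4.4289 \cdot 10^{6}$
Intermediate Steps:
$-4429135 + R{\left(- 87 \frac{8}{y},252 \right)} = -4429135 + \sqrt{\left(- 87 \frac{8}{-22}\right)^{2} + 252^{2}} = -4429135 + \sqrt{\left(- 87 \cdot 8 \left(- \frac{1}{22}\right)\right)^{2} + 63504} = -4429135 + \sqrt{\left(\left(-87\right) \left(- \frac{4}{11}\right)\right)^{2} + 63504} = -4429135 + \sqrt{\left(\frac{348}{11}\right)^{2} + 63504} = -4429135 + \sqrt{\frac{121104}{121} + 63504} = -4429135 + \sqrt{\frac{7805088}{121}} = -4429135 + \frac{12 \sqrt{54202}}{11}$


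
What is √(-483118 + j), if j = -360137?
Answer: 3*I*√93695 ≈ 918.29*I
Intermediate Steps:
√(-483118 + j) = √(-483118 - 360137) = √(-843255) = 3*I*√93695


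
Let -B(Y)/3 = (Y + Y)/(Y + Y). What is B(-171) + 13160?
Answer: 13157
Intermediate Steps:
B(Y) = -3 (B(Y) = -3*(Y + Y)/(Y + Y) = -3*2*Y/(2*Y) = -3*2*Y*1/(2*Y) = -3*1 = -3)
B(-171) + 13160 = -3 + 13160 = 13157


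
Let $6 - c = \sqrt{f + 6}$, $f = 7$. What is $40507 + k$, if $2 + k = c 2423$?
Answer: $55043 - 2423 \sqrt{13} \approx 46307.0$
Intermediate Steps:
$c = 6 - \sqrt{13}$ ($c = 6 - \sqrt{7 + 6} = 6 - \sqrt{13} \approx 2.3944$)
$k = 14536 - 2423 \sqrt{13}$ ($k = -2 + \left(6 - \sqrt{13}\right) 2423 = -2 + \left(14538 - 2423 \sqrt{13}\right) = 14536 - 2423 \sqrt{13} \approx 5799.8$)
$40507 + k = 40507 + \left(14536 - 2423 \sqrt{13}\right) = 55043 - 2423 \sqrt{13}$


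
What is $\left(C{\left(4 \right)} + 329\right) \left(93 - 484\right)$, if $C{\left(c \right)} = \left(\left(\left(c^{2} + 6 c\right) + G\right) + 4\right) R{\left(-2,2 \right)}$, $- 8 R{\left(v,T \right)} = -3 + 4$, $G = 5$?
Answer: $- \frac{1009953}{8} \approx -1.2624 \cdot 10^{5}$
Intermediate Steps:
$R{\left(v,T \right)} = - \frac{1}{8}$ ($R{\left(v,T \right)} = - \frac{-3 + 4}{8} = \left(- \frac{1}{8}\right) 1 = - \frac{1}{8}$)
$C{\left(c \right)} = - \frac{9}{8} - \frac{3 c}{4} - \frac{c^{2}}{8}$ ($C{\left(c \right)} = \left(\left(\left(c^{2} + 6 c\right) + 5\right) + 4\right) \left(- \frac{1}{8}\right) = \left(\left(5 + c^{2} + 6 c\right) + 4\right) \left(- \frac{1}{8}\right) = \left(9 + c^{2} + 6 c\right) \left(- \frac{1}{8}\right) = - \frac{9}{8} - \frac{3 c}{4} - \frac{c^{2}}{8}$)
$\left(C{\left(4 \right)} + 329\right) \left(93 - 484\right) = \left(\left(- \frac{9}{8} - 3 - \frac{4^{2}}{8}\right) + 329\right) \left(93 - 484\right) = \left(\left(- \frac{9}{8} - 3 - 2\right) + 329\right) \left(-391\right) = \left(- \frac{49}{8} + 329\right) \left(-391\right) = \frac{2583}{8} \left(-391\right) = - \frac{1009953}{8}$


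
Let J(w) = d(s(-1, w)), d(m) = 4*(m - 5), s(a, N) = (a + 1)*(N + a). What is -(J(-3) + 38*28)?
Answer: -1044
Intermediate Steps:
s(a, N) = (1 + a)*(N + a)
d(m) = -20 + 4*m (d(m) = 4*(-5 + m) = -20 + 4*m)
J(w) = -20 (J(w) = -20 + 4*(w - 1 + (-1)² + w*(-1)) = -20 + 4*(w - 1 + 1 - w) = -20 + 4*0 = -20 + 0 = -20)
-(J(-3) + 38*28) = -(-20 + 38*28) = -(-20 + 1064) = -1*1044 = -1044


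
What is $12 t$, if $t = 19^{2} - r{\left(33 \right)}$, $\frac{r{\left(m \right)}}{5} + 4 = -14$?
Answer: $5412$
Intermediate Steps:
$r{\left(m \right)} = -90$ ($r{\left(m \right)} = -20 + 5 \left(-14\right) = -20 - 70 = -90$)
$t = 451$ ($t = 19^{2} - -90 = 361 + 90 = 451$)
$12 t = 12 \cdot 451 = 5412$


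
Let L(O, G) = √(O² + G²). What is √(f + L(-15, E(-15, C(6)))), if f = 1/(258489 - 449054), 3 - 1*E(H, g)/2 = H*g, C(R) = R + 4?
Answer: √(-190565 + 108945057675*√10429)/190565 ≈ 17.503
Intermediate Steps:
C(R) = 4 + R
E(H, g) = 6 - 2*H*g
f = -1/190565 (f = 1/(-190565) = -1/190565 ≈ -5.2476e-6)
L(O, G) = √(G² + O²)
√(f + L(-15, E(-15, C(6)))) = √(-1/190565 + √((6 - 2*(-15)*(4 + 6))² + (-15)²)) = √(-1/190565 + √((6 - 2*(-15)*10)² + 225)) = √(-1/190565 + √((6 + 300)² + 225)) = √(-1/190565 + √(306² + 225)) = √(-1/190565 + √(93636 + 225)) = √(-1/190565 + √93861) = √(-1/190565 + 3*√10429)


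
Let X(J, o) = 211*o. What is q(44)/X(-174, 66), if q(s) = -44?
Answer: -2/633 ≈ -0.0031596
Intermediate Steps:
q(44)/X(-174, 66) = -44/(211*66) = -44/13926 = -44*1/13926 = -2/633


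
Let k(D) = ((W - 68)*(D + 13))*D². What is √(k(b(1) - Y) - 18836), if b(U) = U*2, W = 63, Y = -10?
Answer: 2*I*√9209 ≈ 191.93*I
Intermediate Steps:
b(U) = 2*U
k(D) = D²*(-65 - 5*D) (k(D) = ((63 - 68)*(D + 13))*D² = (-5*(13 + D))*D² = (-65 - 5*D)*D² = D²*(-65 - 5*D))
√(k(b(1) - Y) - 18836) = √(5*(2*1 - 1*(-10))²*(-13 - (2*1 - 1*(-10))) - 18836) = √(5*(2 + 10)²*(-13 - (2 + 10)) - 18836) = √(5*12²*(-13 - 1*12) - 18836) = √(5*144*(-13 - 12) - 18836) = √(5*144*(-25) - 18836) = √(-18000 - 18836) = √(-36836) = 2*I*√9209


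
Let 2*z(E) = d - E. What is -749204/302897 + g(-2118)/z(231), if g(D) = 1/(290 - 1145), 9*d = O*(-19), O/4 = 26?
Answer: -288611505106/116683496825 ≈ -2.4735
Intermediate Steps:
O = 104 (O = 4*26 = 104)
d = -1976/9 (d = (104*(-19))/9 = (1/9)*(-1976) = -1976/9 ≈ -219.56)
z(E) = -988/9 - E/2 (z(E) = (-1976/9 - E)/2 = -988/9 - E/2)
g(D) = -1/855 (g(D) = 1/(-855) = -1/855)
-749204/302897 + g(-2118)/z(231) = -749204/302897 - 1/(855*(-988/9 - 1/2*231)) = -749204*1/302897 - 1/(855*(-988/9 - 231/2)) = -749204/302897 - 1/(855*(-4055/18)) = -749204/302897 - 1/855*(-18/4055) = -749204/302897 + 2/385225 = -288611505106/116683496825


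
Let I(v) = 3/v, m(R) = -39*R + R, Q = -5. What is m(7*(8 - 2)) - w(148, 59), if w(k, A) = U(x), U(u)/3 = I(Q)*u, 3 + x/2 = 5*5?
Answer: -7584/5 ≈ -1516.8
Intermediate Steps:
x = 44 (x = -6 + 2*(5*5) = -6 + 2*25 = -6 + 50 = 44)
m(R) = -38*R
U(u) = -9*u/5 (U(u) = 3*((3/(-5))*u) = 3*((3*(-⅕))*u) = 3*(-3*u/5) = -9*u/5)
w(k, A) = -396/5 (w(k, A) = -9/5*44 = -396/5)
m(7*(8 - 2)) - w(148, 59) = -266*(8 - 2) - 1*(-396/5) = -266*6 + 396/5 = -38*42 + 396/5 = -1596 + 396/5 = -7584/5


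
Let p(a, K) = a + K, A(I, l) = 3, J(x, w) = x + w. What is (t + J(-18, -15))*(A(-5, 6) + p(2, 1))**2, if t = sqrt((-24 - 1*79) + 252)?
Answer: -1188 + 36*sqrt(149) ≈ -748.56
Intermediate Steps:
J(x, w) = w + x
t = sqrt(149) (t = sqrt((-24 - 79) + 252) = sqrt(-103 + 252) = sqrt(149) ≈ 12.207)
p(a, K) = K + a
(t + J(-18, -15))*(A(-5, 6) + p(2, 1))**2 = (sqrt(149) + (-15 - 18))*(3 + (1 + 2))**2 = (sqrt(149) - 33)*(3 + 3)**2 = (-33 + sqrt(149))*6**2 = (-33 + sqrt(149))*36 = -1188 + 36*sqrt(149)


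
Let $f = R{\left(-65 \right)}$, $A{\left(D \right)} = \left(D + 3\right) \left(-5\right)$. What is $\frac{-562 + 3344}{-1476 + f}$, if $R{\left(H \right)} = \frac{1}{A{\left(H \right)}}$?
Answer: $- \frac{862420}{457559} \approx -1.8848$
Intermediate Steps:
$A{\left(D \right)} = -15 - 5 D$ ($A{\left(D \right)} = \left(3 + D\right) \left(-5\right) = -15 - 5 D$)
$R{\left(H \right)} = \frac{1}{-15 - 5 H}$
$f = \frac{1}{310}$ ($f = - \frac{1}{15 + 5 \left(-65\right)} = - \frac{1}{15 - 325} = - \frac{1}{-310} = \left(-1\right) \left(- \frac{1}{310}\right) = \frac{1}{310} \approx 0.0032258$)
$\frac{-562 + 3344}{-1476 + f} = \frac{-562 + 3344}{-1476 + \frac{1}{310}} = \frac{2782}{- \frac{457559}{310}} = 2782 \left(- \frac{310}{457559}\right) = - \frac{862420}{457559}$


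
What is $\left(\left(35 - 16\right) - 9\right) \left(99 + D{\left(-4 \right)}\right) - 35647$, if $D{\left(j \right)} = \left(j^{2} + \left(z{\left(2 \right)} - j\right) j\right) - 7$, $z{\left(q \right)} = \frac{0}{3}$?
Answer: $-34727$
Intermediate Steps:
$z{\left(q \right)} = 0$ ($z{\left(q \right)} = 0 \cdot \frac{1}{3} = 0$)
$D{\left(j \right)} = -7$ ($D{\left(j \right)} = \left(j^{2} + \left(0 - j\right) j\right) - 7 = \left(j^{2} + - j j\right) - 7 = \left(j^{2} - j^{2}\right) - 7 = 0 - 7 = -7$)
$\left(\left(35 - 16\right) - 9\right) \left(99 + D{\left(-4 \right)}\right) - 35647 = \left(\left(35 - 16\right) - 9\right) \left(99 - 7\right) - 35647 = \left(19 - 9\right) 92 - 35647 = 10 \cdot 92 - 35647 = 920 - 35647 = -34727$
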